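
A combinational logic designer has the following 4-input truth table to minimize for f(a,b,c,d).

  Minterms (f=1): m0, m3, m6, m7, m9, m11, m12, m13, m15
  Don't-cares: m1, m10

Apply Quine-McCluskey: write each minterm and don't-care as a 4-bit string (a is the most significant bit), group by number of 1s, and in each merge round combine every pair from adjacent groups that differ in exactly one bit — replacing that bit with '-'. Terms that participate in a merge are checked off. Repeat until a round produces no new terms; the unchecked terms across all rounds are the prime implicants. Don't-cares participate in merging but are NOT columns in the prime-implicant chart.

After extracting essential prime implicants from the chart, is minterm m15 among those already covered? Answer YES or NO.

NO

size-2^0 implicants → 0000(✓)  0001(✓)  0011(✓)  0110(✓)  0111(✓)  1001(✓)  1010(✓)  1011(✓)  1100(✓)  1101(✓)  1111(✓)
size-2^1 implicants → -001(✓)  -011(✓)  -111(✓)  0-11(✓)  00-1(✓)  000-  011-  1-01(✓)  1-11(✓)  10-1(✓)  101-  11-1(✓)  110-
size-2^2 implicants → --11  -0-1  1--1
Unchecked terms (primes): --11, -0-1, 000-, 011-, 1--1, 101-, 110-
Minterm coverage:
  m0 ⊆ 000- [E]
  m3 ⊆ --11,-0-1
  m6 ⊆ 011- [E]
  m7 ⊆ --11,011-
  m9 ⊆ -0-1,1--1
  m11 ⊆ --11,-0-1,1--1,101-
  m12 ⊆ 110- [E]
  m13 ⊆ 1--1,110-
  m15 ⊆ --11,1--1
E = {000-, 011-, 110-}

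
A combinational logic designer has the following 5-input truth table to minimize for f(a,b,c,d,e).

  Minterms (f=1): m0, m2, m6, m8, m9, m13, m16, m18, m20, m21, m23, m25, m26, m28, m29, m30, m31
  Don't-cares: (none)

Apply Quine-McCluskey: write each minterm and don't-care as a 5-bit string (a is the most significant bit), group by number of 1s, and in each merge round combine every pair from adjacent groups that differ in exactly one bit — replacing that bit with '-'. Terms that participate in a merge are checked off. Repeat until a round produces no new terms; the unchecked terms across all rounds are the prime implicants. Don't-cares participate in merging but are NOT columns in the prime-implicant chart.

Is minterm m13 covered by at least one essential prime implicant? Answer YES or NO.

[col 0] 00000*, 00010*, 00110*, 01000*, 01001*, 01101*, 10000*, 10010*, 10100*, 10101*, 10111*, 11001*, 11010*, 11100*, 11101*, 11110*, 11111*
[col 1] -0000*, -0010*, -1001*, -1101*, 0-000, 00-10, 000-0*, 01-01*, 0100-, 1-010, 1-100*, 1-101*, 1-111*, 10-00, 100-0*, 101-1*, 1010-*, 11-01*, 11-10, 111-0*, 111-1*, 1110-*, 1111-*
[col 2] -00-0, -1-01, 1-1-1, 1-10-, 111--
Prime implicants: -00-0, -1-01, 0-000, 00-10, 0100-, 1-010, 1-1-1, 1-10-, 10-00, 11-10, 111--
PI chart (minterm → PIs covering it):
  0 | -00-0,0-000
  2 | -00-0,00-10
  6 | 00-10  (sole → essential)
  8 | 0-000,0100-
  9 | -1-01,0100-
  13 | -1-01  (sole → essential)
  16 | -00-0,10-00
  18 | -00-0,1-010
  20 | 1-10-,10-00
  21 | 1-1-1,1-10-
  23 | 1-1-1  (sole → essential)
  25 | -1-01  (sole → essential)
  26 | 1-010,11-10
  28 | 1-10-,111--
  29 | -1-01,1-1-1,1-10-,111--
  30 | 11-10,111--
  31 | 1-1-1,111--
Essential prime implicants: -1-01, 00-10, 1-1-1

YES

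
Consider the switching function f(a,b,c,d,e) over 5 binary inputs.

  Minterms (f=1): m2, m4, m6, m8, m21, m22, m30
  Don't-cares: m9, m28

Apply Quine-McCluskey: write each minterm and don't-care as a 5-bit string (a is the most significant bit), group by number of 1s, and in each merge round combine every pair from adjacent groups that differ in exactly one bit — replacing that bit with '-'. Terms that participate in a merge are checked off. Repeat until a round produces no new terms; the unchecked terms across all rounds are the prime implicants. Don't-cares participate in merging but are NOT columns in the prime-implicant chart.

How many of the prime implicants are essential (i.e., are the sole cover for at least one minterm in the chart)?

[col 0] 00010*, 00100*, 00110*, 01000*, 01001*, 10101, 10110*, 11100*, 11110*
[col 1] -0110, 00-10, 001-0, 0100-, 1-110, 111-0
Prime implicants: -0110, 00-10, 001-0, 0100-, 1-110, 10101, 111-0
PI chart (minterm → PIs covering it):
  2 | 00-10  (sole → essential)
  4 | 001-0  (sole → essential)
  6 | -0110,00-10,001-0
  8 | 0100-  (sole → essential)
  21 | 10101  (sole → essential)
  22 | -0110,1-110
  30 | 1-110,111-0
Essential prime implicants: 00-10, 001-0, 0100-, 10101

4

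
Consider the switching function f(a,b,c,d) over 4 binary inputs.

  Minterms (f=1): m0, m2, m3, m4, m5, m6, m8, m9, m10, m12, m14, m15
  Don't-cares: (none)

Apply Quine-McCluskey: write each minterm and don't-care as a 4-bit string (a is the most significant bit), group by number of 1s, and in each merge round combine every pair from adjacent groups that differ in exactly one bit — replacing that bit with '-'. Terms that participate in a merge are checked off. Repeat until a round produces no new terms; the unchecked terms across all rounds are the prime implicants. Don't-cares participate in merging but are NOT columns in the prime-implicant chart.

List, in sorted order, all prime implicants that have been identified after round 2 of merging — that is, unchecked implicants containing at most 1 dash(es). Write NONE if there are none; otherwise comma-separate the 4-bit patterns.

001-, 010-, 100-, 111-

[col 0] 0000*, 0010*, 0011*, 0100*, 0101*, 0110*, 1000*, 1001*, 1010*, 1100*, 1110*, 1111*
[col 1] -000*, -010*, -100*, -110*, 0-00*, 0-10*, 00-0*, 001-, 01-0*, 010-, 1-00*, 1-10*, 10-0*, 100-, 11-0*, 111-
[col 2] --00*, --10*, -0-0*, -1-0*, 0--0*, 1--0*
[col 3] ---0
Prime implicants: ---0, 001-, 010-, 100-, 111-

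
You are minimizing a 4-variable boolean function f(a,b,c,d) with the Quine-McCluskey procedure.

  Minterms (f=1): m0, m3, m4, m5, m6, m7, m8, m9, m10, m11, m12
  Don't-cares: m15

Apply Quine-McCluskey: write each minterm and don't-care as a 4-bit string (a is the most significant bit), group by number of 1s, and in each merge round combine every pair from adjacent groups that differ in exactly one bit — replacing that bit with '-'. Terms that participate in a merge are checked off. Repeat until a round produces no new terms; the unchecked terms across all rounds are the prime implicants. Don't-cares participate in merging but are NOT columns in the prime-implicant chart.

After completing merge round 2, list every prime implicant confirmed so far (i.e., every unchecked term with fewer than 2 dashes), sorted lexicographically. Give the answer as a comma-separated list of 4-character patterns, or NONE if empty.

[col 0] 0000*, 0011*, 0100*, 0101*, 0110*, 0111*, 1000*, 1001*, 1010*, 1011*, 1100*, 1111*
[col 1] -000*, -011*, -100*, -111*, 0-00*, 0-11*, 01-0*, 01-1*, 010-*, 011-*, 1-00*, 1-11*, 10-0*, 10-1*, 100-*, 101-*
[col 2] --00, --11, 01--, 10--
Prime implicants: --00, --11, 01--, 10--

NONE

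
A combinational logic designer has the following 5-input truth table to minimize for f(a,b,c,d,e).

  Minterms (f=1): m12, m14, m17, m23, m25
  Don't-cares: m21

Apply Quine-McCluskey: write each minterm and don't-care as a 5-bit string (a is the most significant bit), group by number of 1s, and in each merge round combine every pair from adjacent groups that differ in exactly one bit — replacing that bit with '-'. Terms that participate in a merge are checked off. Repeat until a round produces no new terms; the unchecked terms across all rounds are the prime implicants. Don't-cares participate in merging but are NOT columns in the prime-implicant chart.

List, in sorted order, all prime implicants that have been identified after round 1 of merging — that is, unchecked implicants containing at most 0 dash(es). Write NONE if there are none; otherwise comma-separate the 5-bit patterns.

[col 0] 01100*, 01110*, 10001*, 10101*, 10111*, 11001*
[col 1] 011-0, 1-001, 10-01, 101-1
Prime implicants: 011-0, 1-001, 10-01, 101-1

NONE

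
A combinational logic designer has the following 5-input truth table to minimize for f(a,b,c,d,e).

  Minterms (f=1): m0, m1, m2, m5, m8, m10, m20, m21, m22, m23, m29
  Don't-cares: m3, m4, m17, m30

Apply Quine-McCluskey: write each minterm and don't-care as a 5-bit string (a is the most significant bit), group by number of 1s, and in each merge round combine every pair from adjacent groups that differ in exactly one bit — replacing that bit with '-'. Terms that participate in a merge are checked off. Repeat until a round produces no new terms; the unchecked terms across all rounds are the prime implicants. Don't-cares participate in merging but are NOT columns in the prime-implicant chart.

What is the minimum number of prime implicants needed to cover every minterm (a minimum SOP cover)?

4

size-2^0 implicants → 00000(✓)  00001(✓)  00010(✓)  00011(✓)  00100(✓)  00101(✓)  01000(✓)  01010(✓)  10001(✓)  10100(✓)  10101(✓)  10110(✓)  10111(✓)  11101(✓)  11110(✓)
size-2^1 implicants → -0001(✓)  -0100(✓)  -0101(✓)  0-000(✓)  0-010(✓)  00-00(✓)  00-01(✓)  000-0(✓)  000-1(✓)  0000-(✓)  0001-(✓)  0010-(✓)  010-0(✓)  1-101  1-110  10-01(✓)  101-0(✓)  101-1(✓)  1010-(✓)  1011-(✓)
size-2^2 implicants → -0-01  -010-  0-0-0  00-0-  000--  101--
Unchecked terms (primes): -0-01, -010-, 0-0-0, 00-0-, 000--, 1-101, 1-110, 101--
Minterm coverage:
  m0 ⊆ 0-0-0,00-0-,000--
  m1 ⊆ -0-01,00-0-,000--
  m2 ⊆ 0-0-0,000--
  m5 ⊆ -0-01,-010-,00-0-
  m8 ⊆ 0-0-0 [E]
  m10 ⊆ 0-0-0 [E]
  m20 ⊆ -010-,101--
  m21 ⊆ -0-01,-010-,1-101,101--
  m22 ⊆ 1-110,101--
  m23 ⊆ 101-- [E]
  m29 ⊆ 1-101 [E]
E = {0-0-0, 1-101, 101--}
Petrick residual → -0-01
Cover = b'd'e + a'c'e' + acd'e + ab'c  |cover|=4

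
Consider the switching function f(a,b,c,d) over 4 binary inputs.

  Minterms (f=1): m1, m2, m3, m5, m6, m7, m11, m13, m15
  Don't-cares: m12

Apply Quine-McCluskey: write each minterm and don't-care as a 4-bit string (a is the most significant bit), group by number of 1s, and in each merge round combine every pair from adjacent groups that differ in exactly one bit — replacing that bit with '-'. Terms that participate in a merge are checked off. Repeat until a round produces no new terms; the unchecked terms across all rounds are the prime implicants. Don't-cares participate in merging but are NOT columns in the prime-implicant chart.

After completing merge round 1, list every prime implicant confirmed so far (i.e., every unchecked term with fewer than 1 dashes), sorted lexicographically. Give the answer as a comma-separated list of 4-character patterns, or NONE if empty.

size-2^0 implicants → 0001(✓)  0010(✓)  0011(✓)  0101(✓)  0110(✓)  0111(✓)  1011(✓)  1100(✓)  1101(✓)  1111(✓)
size-2^1 implicants → -011(✓)  -101(✓)  -111(✓)  0-01(✓)  0-10(✓)  0-11(✓)  00-1(✓)  001-(✓)  01-1(✓)  011-(✓)  1-11(✓)  11-1(✓)  110-
size-2^2 implicants → --11  -1-1  0--1  0-1-
Unchecked terms (primes): --11, -1-1, 0--1, 0-1-, 110-

NONE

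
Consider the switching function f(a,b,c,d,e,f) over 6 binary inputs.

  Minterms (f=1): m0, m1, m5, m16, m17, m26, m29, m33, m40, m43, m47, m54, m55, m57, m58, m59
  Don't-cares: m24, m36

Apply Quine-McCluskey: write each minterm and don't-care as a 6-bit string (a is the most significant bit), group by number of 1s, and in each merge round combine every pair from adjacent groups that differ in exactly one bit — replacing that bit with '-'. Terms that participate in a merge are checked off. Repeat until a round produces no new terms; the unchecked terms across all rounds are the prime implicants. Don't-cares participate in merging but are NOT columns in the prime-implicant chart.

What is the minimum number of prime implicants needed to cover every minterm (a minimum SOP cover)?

9

[col 0] 000000*, 000001*, 000101*, 010000*, 010001*, 011000*, 011010*, 011101, 100001*, 100100, 101000, 101011*, 101111*, 110110*, 110111*, 111001*, 111010*, 111011*
[col 1] -00001, -11010, 0-0000*, 0-0001*, 000-01, 00000-*, 01-000, 01000-*, 0110-0, 1-1011, 101-11, 11011-, 1110-1, 11101-
[col 2] 0-000-
Prime implicants: -00001, -11010, 0-000-, 000-01, 01-000, 0110-0, 011101, 1-1011, 100100, 101-11, 101000, 11011-, 1110-1, 11101-
PI chart (minterm → PIs covering it):
  0 | 0-000-  (sole → essential)
  1 | -00001,0-000-,000-01
  5 | 000-01  (sole → essential)
  16 | 0-000-,01-000
  17 | 0-000-  (sole → essential)
  26 | -11010,0110-0
  29 | 011101  (sole → essential)
  33 | -00001  (sole → essential)
  40 | 101000  (sole → essential)
  43 | 1-1011,101-11
  47 | 101-11  (sole → essential)
  54 | 11011-  (sole → essential)
  55 | 11011-  (sole → essential)
  57 | 1110-1  (sole → essential)
  58 | -11010,11101-
  59 | 1-1011,1110-1,11101-
Essential prime implicants: -00001, 0-000-, 000-01, 011101, 101-11, 101000, 11011-, 1110-1
Petrick residual → -11010
Minimum SOP uses 9 PIs: b'c'd'e'f + bcd'ef' + a'c'd'e' + a'b'c'e'f + a'bcde'f + ab'cef + ab'cd'e'f' + abc'de + abcd'f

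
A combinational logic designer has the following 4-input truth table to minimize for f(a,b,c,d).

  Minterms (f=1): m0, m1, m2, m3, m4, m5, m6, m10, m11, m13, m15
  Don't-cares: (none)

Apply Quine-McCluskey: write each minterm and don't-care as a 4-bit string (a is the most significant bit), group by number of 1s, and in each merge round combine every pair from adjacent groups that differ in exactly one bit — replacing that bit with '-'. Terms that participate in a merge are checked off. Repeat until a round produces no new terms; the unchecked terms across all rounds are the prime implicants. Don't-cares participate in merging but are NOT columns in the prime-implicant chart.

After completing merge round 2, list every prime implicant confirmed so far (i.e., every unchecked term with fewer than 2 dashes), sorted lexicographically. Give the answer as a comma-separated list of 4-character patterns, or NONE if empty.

size-2^0 implicants → 0000(✓)  0001(✓)  0010(✓)  0011(✓)  0100(✓)  0101(✓)  0110(✓)  1010(✓)  1011(✓)  1101(✓)  1111(✓)
size-2^1 implicants → -010(✓)  -011(✓)  -101  0-00(✓)  0-01(✓)  0-10(✓)  00-0(✓)  00-1(✓)  000-(✓)  001-(✓)  01-0(✓)  010-(✓)  1-11  101-(✓)  11-1
size-2^2 implicants → -01-  0--0  0-0-  00--
Unchecked terms (primes): -01-, -101, 0--0, 0-0-, 00--, 1-11, 11-1

-101, 1-11, 11-1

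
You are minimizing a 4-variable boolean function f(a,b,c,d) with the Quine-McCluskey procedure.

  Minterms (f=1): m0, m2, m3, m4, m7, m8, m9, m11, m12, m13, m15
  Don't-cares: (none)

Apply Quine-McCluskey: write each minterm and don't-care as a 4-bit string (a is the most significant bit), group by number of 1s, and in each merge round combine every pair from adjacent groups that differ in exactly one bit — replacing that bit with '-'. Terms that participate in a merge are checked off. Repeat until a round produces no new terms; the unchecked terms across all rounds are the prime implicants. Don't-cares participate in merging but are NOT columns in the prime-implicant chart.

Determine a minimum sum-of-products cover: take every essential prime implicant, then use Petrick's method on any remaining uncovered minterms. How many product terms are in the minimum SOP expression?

[col 0] 0000*, 0010*, 0011*, 0100*, 0111*, 1000*, 1001*, 1011*, 1100*, 1101*, 1111*
[col 1] -000*, -011*, -100*, -111*, 0-00*, 0-11*, 00-0, 001-, 1-00*, 1-01*, 1-11*, 10-1*, 100-*, 11-1*, 110-*
[col 2] --00, --11, 1--1, 1-0-
Prime implicants: --00, --11, 00-0, 001-, 1--1, 1-0-
PI chart (minterm → PIs covering it):
  0 | --00,00-0
  2 | 00-0,001-
  3 | --11,001-
  4 | --00  (sole → essential)
  7 | --11  (sole → essential)
  8 | --00,1-0-
  9 | 1--1,1-0-
  11 | --11,1--1
  12 | --00,1-0-
  13 | 1--1,1-0-
  15 | --11,1--1
Essential prime implicants: --00, --11
Petrick residual → 00-0, 1--1
Minimum SOP uses 4 PIs: c'd' + cd + a'b'd' + ad

4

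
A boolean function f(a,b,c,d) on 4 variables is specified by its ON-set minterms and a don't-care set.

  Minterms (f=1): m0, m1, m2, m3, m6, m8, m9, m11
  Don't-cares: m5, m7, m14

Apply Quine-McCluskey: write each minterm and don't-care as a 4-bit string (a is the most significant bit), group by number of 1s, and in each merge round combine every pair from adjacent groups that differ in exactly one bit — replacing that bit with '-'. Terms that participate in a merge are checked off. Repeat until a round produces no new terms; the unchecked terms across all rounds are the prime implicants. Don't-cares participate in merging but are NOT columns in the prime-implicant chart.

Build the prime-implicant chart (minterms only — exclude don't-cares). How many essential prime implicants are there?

2

Round 0: 0000✓ 0001✓ 0010✓ 0011✓ 0101✓ 0110✓ 0111✓ 1000✓ 1001✓ 1011✓ 1110✓
Round 1: -000✓ -001✓ -011✓ -110 0-01✓ 0-10✓ 0-11✓ 00-0✓ 00-1✓ 000-✓ 001-✓ 01-1✓ 011-✓ 10-1✓ 100-✓
Round 2: -0-1 -00- 0--1 0-1- 00--
PIs = {-0-1, -00-, -110, 0--1, 0-1-, 00--}
Coverage chart:
  m0: -00-,00--
  m1: -0-1,-00-,0--1,00--
  m2: 0-1-,00--
  m3: -0-1,0--1,0-1-,00--
  m6: -110,0-1-
  m8: -00- ←essential
  m9: -0-1,-00-
  m11: -0-1 ←essential
Essential: -0-1, -00-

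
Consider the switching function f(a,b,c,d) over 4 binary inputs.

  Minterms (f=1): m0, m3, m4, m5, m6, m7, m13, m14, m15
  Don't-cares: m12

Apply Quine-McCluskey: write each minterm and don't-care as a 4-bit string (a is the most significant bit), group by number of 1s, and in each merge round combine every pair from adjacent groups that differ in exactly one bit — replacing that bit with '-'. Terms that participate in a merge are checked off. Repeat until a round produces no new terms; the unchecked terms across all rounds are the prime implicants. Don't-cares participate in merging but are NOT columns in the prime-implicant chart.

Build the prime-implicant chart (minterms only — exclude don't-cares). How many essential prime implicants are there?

3

size-2^0 implicants → 0000(✓)  0011(✓)  0100(✓)  0101(✓)  0110(✓)  0111(✓)  1100(✓)  1101(✓)  1110(✓)  1111(✓)
size-2^1 implicants → -100(✓)  -101(✓)  -110(✓)  -111(✓)  0-00  0-11  01-0(✓)  01-1(✓)  010-(✓)  011-(✓)  11-0(✓)  11-1(✓)  110-(✓)  111-(✓)
size-2^2 implicants → -1-0(✓)  -1-1(✓)  -10-(✓)  -11-(✓)  01--(✓)  11--(✓)
size-2^3 implicants → -1--
Unchecked terms (primes): -1--, 0-00, 0-11
Minterm coverage:
  m0 ⊆ 0-00 [E]
  m3 ⊆ 0-11 [E]
  m4 ⊆ -1--,0-00
  m5 ⊆ -1-- [E]
  m6 ⊆ -1-- [E]
  m7 ⊆ -1--,0-11
  m13 ⊆ -1-- [E]
  m14 ⊆ -1-- [E]
  m15 ⊆ -1-- [E]
E = {-1--, 0-00, 0-11}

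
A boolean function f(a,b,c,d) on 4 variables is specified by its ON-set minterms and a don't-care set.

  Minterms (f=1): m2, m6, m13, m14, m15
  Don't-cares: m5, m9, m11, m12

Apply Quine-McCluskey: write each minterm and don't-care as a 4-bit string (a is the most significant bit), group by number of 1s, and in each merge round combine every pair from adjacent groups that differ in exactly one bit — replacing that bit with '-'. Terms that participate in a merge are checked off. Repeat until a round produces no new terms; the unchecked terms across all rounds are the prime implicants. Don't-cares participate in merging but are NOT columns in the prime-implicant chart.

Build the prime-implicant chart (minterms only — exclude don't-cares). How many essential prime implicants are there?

1

size-2^0 implicants → 0010(✓)  0101(✓)  0110(✓)  1001(✓)  1011(✓)  1100(✓)  1101(✓)  1110(✓)  1111(✓)
size-2^1 implicants → -101  -110  0-10  1-01(✓)  1-11(✓)  10-1(✓)  11-0(✓)  11-1(✓)  110-(✓)  111-(✓)
size-2^2 implicants → 1--1  11--
Unchecked terms (primes): -101, -110, 0-10, 1--1, 11--
Minterm coverage:
  m2 ⊆ 0-10 [E]
  m6 ⊆ -110,0-10
  m13 ⊆ -101,1--1,11--
  m14 ⊆ -110,11--
  m15 ⊆ 1--1,11--
E = {0-10}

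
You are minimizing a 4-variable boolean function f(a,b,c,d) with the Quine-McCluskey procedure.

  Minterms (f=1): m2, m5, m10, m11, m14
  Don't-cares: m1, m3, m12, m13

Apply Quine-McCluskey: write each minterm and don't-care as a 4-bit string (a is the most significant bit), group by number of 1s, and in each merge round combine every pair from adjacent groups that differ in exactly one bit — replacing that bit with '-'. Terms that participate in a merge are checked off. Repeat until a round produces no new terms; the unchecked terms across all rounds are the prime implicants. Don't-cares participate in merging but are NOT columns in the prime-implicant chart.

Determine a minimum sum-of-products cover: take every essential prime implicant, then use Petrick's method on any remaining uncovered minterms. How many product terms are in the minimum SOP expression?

[col 0] 0001*, 0010*, 0011*, 0101*, 1010*, 1011*, 1100*, 1101*, 1110*
[col 1] -010*, -011*, -101, 0-01, 00-1, 001-*, 1-10, 101-*, 11-0, 110-
[col 2] -01-
Prime implicants: -01-, -101, 0-01, 00-1, 1-10, 11-0, 110-
PI chart (minterm → PIs covering it):
  2 | -01-  (sole → essential)
  5 | -101,0-01
  10 | -01-,1-10
  11 | -01-  (sole → essential)
  14 | 1-10,11-0
Essential prime implicants: -01-
Petrick residual → -101, 1-10
Minimum SOP uses 3 PIs: b'c + bc'd + acd'

3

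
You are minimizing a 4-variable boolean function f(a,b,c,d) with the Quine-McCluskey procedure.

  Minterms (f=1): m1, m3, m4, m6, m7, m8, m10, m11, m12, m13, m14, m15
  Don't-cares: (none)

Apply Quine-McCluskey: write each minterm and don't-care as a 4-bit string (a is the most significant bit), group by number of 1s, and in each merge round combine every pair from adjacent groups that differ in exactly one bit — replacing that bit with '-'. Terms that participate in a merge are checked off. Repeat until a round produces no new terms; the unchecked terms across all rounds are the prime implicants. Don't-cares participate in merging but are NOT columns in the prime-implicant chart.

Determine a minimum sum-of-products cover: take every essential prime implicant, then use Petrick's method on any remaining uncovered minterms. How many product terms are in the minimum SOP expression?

[col 0] 0001*, 0011*, 0100*, 0110*, 0111*, 1000*, 1010*, 1011*, 1100*, 1101*, 1110*, 1111*
[col 1] -011*, -100*, -110*, -111*, 0-11*, 00-1, 01-0*, 011-*, 1-00*, 1-10*, 1-11*, 10-0*, 101-*, 11-0*, 11-1*, 110-*, 111-*
[col 2] --11, -1-0, -11-, 1--0, 1-1-, 11--
Prime implicants: --11, -1-0, -11-, 00-1, 1--0, 1-1-, 11--
PI chart (minterm → PIs covering it):
  1 | 00-1  (sole → essential)
  3 | --11,00-1
  4 | -1-0  (sole → essential)
  6 | -1-0,-11-
  7 | --11,-11-
  8 | 1--0  (sole → essential)
  10 | 1--0,1-1-
  11 | --11,1-1-
  12 | -1-0,1--0,11--
  13 | 11--  (sole → essential)
  14 | -1-0,-11-,1--0,1-1-,11--
  15 | --11,-11-,1-1-,11--
Essential prime implicants: -1-0, 00-1, 1--0, 11--
Petrick residual → --11
Minimum SOP uses 5 PIs: cd + bd' + a'b'd + ad' + ab

5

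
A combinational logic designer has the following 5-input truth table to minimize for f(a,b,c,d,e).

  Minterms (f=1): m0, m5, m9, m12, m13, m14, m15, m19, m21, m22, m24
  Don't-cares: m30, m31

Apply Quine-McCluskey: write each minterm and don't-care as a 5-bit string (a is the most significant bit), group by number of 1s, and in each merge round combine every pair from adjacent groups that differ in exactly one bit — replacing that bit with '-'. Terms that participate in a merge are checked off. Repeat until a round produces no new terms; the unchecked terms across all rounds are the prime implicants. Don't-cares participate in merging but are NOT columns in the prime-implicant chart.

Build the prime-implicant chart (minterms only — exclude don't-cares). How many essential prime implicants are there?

[col 0] 00000, 00101*, 01001*, 01100*, 01101*, 01110*, 01111*, 10011, 10101*, 10110*, 11000, 11110*, 11111*
[col 1] -0101, -1110*, -1111*, 0-101, 01-01, 011-0*, 011-1*, 0110-*, 0111-*, 1-110, 1111-*
[col 2] -111-, 011--
Prime implicants: -0101, -111-, 0-101, 00000, 01-01, 011--, 1-110, 10011, 11000
PI chart (minterm → PIs covering it):
  0 | 00000  (sole → essential)
  5 | -0101,0-101
  9 | 01-01  (sole → essential)
  12 | 011--  (sole → essential)
  13 | 0-101,01-01,011--
  14 | -111-,011--
  15 | -111-,011--
  19 | 10011  (sole → essential)
  21 | -0101  (sole → essential)
  22 | 1-110  (sole → essential)
  24 | 11000  (sole → essential)
Essential prime implicants: -0101, 00000, 01-01, 011--, 1-110, 10011, 11000

7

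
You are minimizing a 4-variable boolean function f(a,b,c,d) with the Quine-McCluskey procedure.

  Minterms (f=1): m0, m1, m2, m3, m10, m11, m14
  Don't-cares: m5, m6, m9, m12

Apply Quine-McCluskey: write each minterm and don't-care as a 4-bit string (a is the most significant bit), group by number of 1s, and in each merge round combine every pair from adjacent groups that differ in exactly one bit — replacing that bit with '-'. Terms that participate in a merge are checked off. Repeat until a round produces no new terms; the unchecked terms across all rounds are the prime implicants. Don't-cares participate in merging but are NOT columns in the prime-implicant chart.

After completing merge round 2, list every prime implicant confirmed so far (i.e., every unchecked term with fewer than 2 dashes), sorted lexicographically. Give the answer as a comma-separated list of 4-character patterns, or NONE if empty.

Round 0: 0000✓ 0001✓ 0010✓ 0011✓ 0101✓ 0110✓ 1001✓ 1010✓ 1011✓ 1100✓ 1110✓
Round 1: -001✓ -010✓ -011✓ -110✓ 0-01 0-10✓ 00-0✓ 00-1✓ 000-✓ 001-✓ 1-10✓ 10-1✓ 101-✓ 11-0
Round 2: --10 -0-1 -01- 00--
PIs = {--10, -0-1, -01-, 0-01, 00--, 11-0}

0-01, 11-0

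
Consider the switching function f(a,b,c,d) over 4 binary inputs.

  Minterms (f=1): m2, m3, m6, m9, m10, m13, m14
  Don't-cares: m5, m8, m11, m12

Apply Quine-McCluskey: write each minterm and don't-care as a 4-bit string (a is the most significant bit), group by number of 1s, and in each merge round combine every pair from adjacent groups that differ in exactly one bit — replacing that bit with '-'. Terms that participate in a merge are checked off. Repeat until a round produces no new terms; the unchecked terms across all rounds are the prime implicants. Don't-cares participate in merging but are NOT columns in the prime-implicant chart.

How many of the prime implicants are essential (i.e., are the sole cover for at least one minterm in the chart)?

2

[col 0] 0010*, 0011*, 0101*, 0110*, 1000*, 1001*, 1010*, 1011*, 1100*, 1101*, 1110*
[col 1] -010*, -011*, -101, -110*, 0-10*, 001-*, 1-00*, 1-01*, 1-10*, 10-0*, 10-1*, 100-*, 101-*, 11-0*, 110-*
[col 2] --10, -01-, 1--0, 1-0-, 10--
Prime implicants: --10, -01-, -101, 1--0, 1-0-, 10--
PI chart (minterm → PIs covering it):
  2 | --10,-01-
  3 | -01-  (sole → essential)
  6 | --10  (sole → essential)
  9 | 1-0-,10--
  10 | --10,-01-,1--0,10--
  13 | -101,1-0-
  14 | --10,1--0
Essential prime implicants: --10, -01-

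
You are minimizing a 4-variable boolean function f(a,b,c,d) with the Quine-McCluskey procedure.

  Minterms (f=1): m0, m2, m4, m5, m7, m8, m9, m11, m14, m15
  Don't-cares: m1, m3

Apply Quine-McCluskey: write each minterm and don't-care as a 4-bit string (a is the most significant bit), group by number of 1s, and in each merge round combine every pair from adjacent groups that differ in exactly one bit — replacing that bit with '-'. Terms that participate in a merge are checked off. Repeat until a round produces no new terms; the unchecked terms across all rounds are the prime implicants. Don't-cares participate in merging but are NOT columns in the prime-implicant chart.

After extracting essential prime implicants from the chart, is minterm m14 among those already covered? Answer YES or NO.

size-2^0 implicants → 0000(✓)  0001(✓)  0010(✓)  0011(✓)  0100(✓)  0101(✓)  0111(✓)  1000(✓)  1001(✓)  1011(✓)  1110(✓)  1111(✓)
size-2^1 implicants → -000(✓)  -001(✓)  -011(✓)  -111(✓)  0-00(✓)  0-01(✓)  0-11(✓)  00-0(✓)  00-1(✓)  000-(✓)  001-(✓)  01-1(✓)  010-(✓)  1-11(✓)  10-1(✓)  100-(✓)  111-
size-2^2 implicants → --11  -0-1  -00-  0--1  0-0-  00--
Unchecked terms (primes): --11, -0-1, -00-, 0--1, 0-0-, 00--, 111-
Minterm coverage:
  m0 ⊆ -00-,0-0-,00--
  m2 ⊆ 00-- [E]
  m4 ⊆ 0-0- [E]
  m5 ⊆ 0--1,0-0-
  m7 ⊆ --11,0--1
  m8 ⊆ -00- [E]
  m9 ⊆ -0-1,-00-
  m11 ⊆ --11,-0-1
  m14 ⊆ 111- [E]
  m15 ⊆ --11,111-
E = {-00-, 0-0-, 00--, 111-}

YES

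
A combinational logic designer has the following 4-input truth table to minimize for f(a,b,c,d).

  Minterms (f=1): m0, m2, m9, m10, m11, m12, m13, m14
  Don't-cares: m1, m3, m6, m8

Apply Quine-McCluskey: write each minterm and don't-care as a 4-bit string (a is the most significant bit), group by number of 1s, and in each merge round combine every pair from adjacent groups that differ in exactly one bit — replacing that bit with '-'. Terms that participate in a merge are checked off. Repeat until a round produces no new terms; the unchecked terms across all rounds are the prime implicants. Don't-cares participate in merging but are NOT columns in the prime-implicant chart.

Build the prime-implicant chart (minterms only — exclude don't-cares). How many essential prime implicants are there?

2

size-2^0 implicants → 0000(✓)  0001(✓)  0010(✓)  0011(✓)  0110(✓)  1000(✓)  1001(✓)  1010(✓)  1011(✓)  1100(✓)  1101(✓)  1110(✓)
size-2^1 implicants → -000(✓)  -001(✓)  -010(✓)  -011(✓)  -110(✓)  0-10(✓)  00-0(✓)  00-1(✓)  000-(✓)  001-(✓)  1-00(✓)  1-01(✓)  1-10(✓)  10-0(✓)  10-1(✓)  100-(✓)  101-(✓)  11-0(✓)  110-(✓)
size-2^2 implicants → --10  -0-0(✓)  -0-1(✓)  -00-(✓)  -01-(✓)  00--(✓)  1--0  1-0-  10--(✓)
size-2^3 implicants → -0--
Unchecked terms (primes): --10, -0--, 1--0, 1-0-
Minterm coverage:
  m0 ⊆ -0-- [E]
  m2 ⊆ --10,-0--
  m9 ⊆ -0--,1-0-
  m10 ⊆ --10,-0--,1--0
  m11 ⊆ -0-- [E]
  m12 ⊆ 1--0,1-0-
  m13 ⊆ 1-0- [E]
  m14 ⊆ --10,1--0
E = {-0--, 1-0-}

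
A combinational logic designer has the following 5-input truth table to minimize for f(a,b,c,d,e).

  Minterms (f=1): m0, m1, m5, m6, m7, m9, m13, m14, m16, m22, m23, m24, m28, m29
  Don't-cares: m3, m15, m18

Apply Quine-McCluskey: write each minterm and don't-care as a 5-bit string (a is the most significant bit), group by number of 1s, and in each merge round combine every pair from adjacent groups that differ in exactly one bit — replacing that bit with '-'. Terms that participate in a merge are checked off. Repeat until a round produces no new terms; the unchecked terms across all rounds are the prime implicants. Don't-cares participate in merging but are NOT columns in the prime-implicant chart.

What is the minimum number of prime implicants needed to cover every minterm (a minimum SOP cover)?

Round 0: 00000✓ 00001✓ 00011✓ 00101✓ 00110✓ 00111✓ 01001✓ 01101✓ 01110✓ 01111✓ 10000✓ 10010✓ 10110✓ 10111✓ 11000✓ 11100✓ 11101✓
Round 1: -0000 -0110✓ -0111✓ -1101 0-001✓ 0-101✓ 0-110✓ 0-111✓ 00-01✓ 00-11✓ 000-1✓ 0000- 001-1✓ 0011-✓ 01-01✓ 011-1✓ 0111-✓ 1-000 10-10 100-0 1011-✓ 11-00 1110-
Round 2: -011- 0--01 0-1-1 0-11- 00--1
PIs = {-0000, -011-, -1101, 0--01, 0-1-1, 0-11-, 00--1, 0000-, 1-000, 10-10, 100-0, 11-00, 1110-}
Coverage chart:
  m0: -0000,0000-
  m1: 0--01,00--1,0000-
  m5: 0--01,0-1-1,00--1
  m6: -011-,0-11-
  m7: -011-,0-1-1,0-11-,00--1
  m9: 0--01 ←essential
  m13: -1101,0--01,0-1-1
  m14: 0-11- ←essential
  m16: -0000,1-000,100-0
  m22: -011-,10-10
  m23: -011- ←essential
  m24: 1-000,11-00
  m28: 11-00,1110-
  m29: -1101,1110-
Essential: -011-, 0--01, 0-11-
Petrick residual → -0000, -1101, 11-00
Min cover (6 terms): b'c'd'e' + b'cd + bcd'e + a'd'e + a'cd + abd'e'

6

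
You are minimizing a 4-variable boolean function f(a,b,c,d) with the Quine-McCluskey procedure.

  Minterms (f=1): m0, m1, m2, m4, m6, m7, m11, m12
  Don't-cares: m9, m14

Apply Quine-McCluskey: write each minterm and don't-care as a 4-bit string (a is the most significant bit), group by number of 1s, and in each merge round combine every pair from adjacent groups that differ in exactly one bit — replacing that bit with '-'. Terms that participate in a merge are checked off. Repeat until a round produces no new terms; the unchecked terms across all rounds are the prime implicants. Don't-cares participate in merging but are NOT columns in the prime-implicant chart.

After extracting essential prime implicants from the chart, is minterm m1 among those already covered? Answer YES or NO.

NO

[col 0] 0000*, 0001*, 0010*, 0100*, 0110*, 0111*, 1001*, 1011*, 1100*, 1110*
[col 1] -001, -100*, -110*, 0-00*, 0-10*, 00-0*, 000-, 01-0*, 011-, 10-1, 11-0*
[col 2] -1-0, 0--0
Prime implicants: -001, -1-0, 0--0, 000-, 011-, 10-1
PI chart (minterm → PIs covering it):
  0 | 0--0,000-
  1 | -001,000-
  2 | 0--0  (sole → essential)
  4 | -1-0,0--0
  6 | -1-0,0--0,011-
  7 | 011-  (sole → essential)
  11 | 10-1  (sole → essential)
  12 | -1-0  (sole → essential)
Essential prime implicants: -1-0, 0--0, 011-, 10-1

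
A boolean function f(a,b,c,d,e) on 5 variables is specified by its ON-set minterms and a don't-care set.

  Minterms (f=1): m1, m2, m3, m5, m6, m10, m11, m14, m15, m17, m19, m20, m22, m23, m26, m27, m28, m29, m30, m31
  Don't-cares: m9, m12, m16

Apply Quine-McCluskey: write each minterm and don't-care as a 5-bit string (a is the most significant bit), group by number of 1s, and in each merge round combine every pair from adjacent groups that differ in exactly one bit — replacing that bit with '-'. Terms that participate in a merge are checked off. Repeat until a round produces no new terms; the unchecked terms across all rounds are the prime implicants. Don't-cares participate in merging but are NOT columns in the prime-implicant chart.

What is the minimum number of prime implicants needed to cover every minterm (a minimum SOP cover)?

[col 0] 00001*, 00010*, 00011*, 00101*, 00110*, 01001*, 01010*, 01011*, 01100*, 01110*, 01111*, 10000*, 10001*, 10011*, 10100*, 10110*, 10111*, 11010*, 11011*, 11100*, 11101*, 11110*, 11111*
[col 1] -0001*, -0011*, -0110*, -1010*, -1011*, -1100*, -1110*, -1111*, 0-001*, 0-010*, 0-011*, 0-110*, 00-01, 00-10*, 000-1*, 0001-*, 01-10*, 01-11*, 010-1*, 0101-*, 011-0*, 0111-*, 1-011*, 1-100*, 1-110*, 1-111*, 10-00, 10-11*, 100-1*, 1000-, 101-0*, 1011-*, 11-10*, 11-11*, 1101-*, 111-0*, 111-1*, 1110-*, 1111-*
[col 2] --011, --110, -00-1, -1-10*, -1-11*, -101-*, -11-0, -111-*, 0--10, 0-0-1, 0-01-, 01-1-*, 1--11, 1-1-0, 1-11-, 11-1-*, 111--
[col 3] -1-1-
Prime implicants: --011, --110, -00-1, -1-1-, -11-0, 0--10, 0-0-1, 0-01-, 00-01, 1--11, 1-1-0, 1-11-, 10-00, 1000-, 111--
PI chart (minterm → PIs covering it):
  1 | -00-1,0-0-1,00-01
  2 | 0--10,0-01-
  3 | --011,-00-1,0-0-1,0-01-
  5 | 00-01  (sole → essential)
  6 | --110,0--10
  10 | -1-1-,0--10,0-01-
  11 | --011,-1-1-,0-0-1,0-01-
  14 | --110,-1-1-,-11-0,0--10
  15 | -1-1-  (sole → essential)
  17 | -00-1,1000-
  19 | --011,-00-1,1--11
  20 | 1-1-0,10-00
  22 | --110,1-1-0,1-11-
  23 | 1--11,1-11-
  26 | -1-1-  (sole → essential)
  27 | --011,-1-1-,1--11
  28 | -11-0,1-1-0,111--
  29 | 111--  (sole → essential)
  30 | --110,-1-1-,-11-0,1-1-0,1-11-,111--
  31 | -1-1-,1--11,1-11-,111--
Essential prime implicants: -1-1-, 00-01, 111--
Petrick residual → -00-1, 0--10, 1--11, 1-1-0
Minimum SOP uses 7 PIs: b'c'e + bd + a'de' + a'b'd'e + ade + ace' + abc

7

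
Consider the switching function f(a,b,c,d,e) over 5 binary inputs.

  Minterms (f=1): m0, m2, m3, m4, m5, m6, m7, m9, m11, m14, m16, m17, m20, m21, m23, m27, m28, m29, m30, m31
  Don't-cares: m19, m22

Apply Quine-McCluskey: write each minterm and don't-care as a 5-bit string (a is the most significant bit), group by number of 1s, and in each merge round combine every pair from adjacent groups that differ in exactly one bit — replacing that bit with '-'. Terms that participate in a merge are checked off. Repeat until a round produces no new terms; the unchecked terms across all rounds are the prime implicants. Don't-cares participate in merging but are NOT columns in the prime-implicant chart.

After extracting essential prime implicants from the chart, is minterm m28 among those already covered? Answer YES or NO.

YES

Round 0: 00000✓ 00010✓ 00011✓ 00100✓ 00101✓ 00110✓ 00111✓ 01001✓ 01011✓ 01110✓ 10000✓ 10001✓ 10011✓ 10100✓ 10101✓ 10110✓ 10111✓ 11011✓ 11100✓ 11101✓ 11110✓ 11111✓
Round 1: -0000✓ -0011✓ -0100✓ -0101✓ -0110✓ -0111✓ -1011✓ -1110✓ 0-011✓ 0-110✓ 00-00✓ 00-10✓ 00-11✓ 000-0✓ 0001-✓ 001-0✓ 001-1✓ 0010-✓ 0011-✓ 010-1 1-011✓ 1-100✓ 1-101✓ 1-110✓ 1-111✓ 10-00✓ 10-01✓ 10-11✓ 100-1✓ 1000-✓ 101-0✓ 101-1✓ 1010-✓ 1011-✓ 11-11✓ 111-0✓ 111-1✓ 1110-✓ 1111-✓
Round 2: --011 --110 -0-00 -0-11 -01-0✓ -01-1✓ -010-✓ -011-✓ 00--0 00-1- 001--✓ 1--11 1-1-0✓ 1-1-1✓ 1-10-✓ 1-11-✓ 10--1 10-0- 101--✓ 111--✓
Round 3: -01-- 1-1--
PIs = {--011, --110, -0-00, -0-11, -01--, 00--0, 00-1-, 010-1, 1--11, 1-1--, 10--1, 10-0-}
Coverage chart:
  m0: -0-00,00--0
  m2: 00--0,00-1-
  m3: --011,-0-11,00-1-
  m4: -0-00,-01--,00--0
  m5: -01-- ←essential
  m6: --110,-01--,00--0,00-1-
  m7: -0-11,-01--,00-1-
  m9: 010-1 ←essential
  m11: --011,010-1
  m14: --110 ←essential
  m16: -0-00,10-0-
  m17: 10--1,10-0-
  m20: -0-00,-01--,1-1--,10-0-
  m21: -01--,1-1--,10--1,10-0-
  m23: -0-11,-01--,1--11,1-1--,10--1
  m27: --011,1--11
  m28: 1-1-- ←essential
  m29: 1-1-- ←essential
  m30: --110,1-1--
  m31: 1--11,1-1--
Essential: --110, -01--, 010-1, 1-1--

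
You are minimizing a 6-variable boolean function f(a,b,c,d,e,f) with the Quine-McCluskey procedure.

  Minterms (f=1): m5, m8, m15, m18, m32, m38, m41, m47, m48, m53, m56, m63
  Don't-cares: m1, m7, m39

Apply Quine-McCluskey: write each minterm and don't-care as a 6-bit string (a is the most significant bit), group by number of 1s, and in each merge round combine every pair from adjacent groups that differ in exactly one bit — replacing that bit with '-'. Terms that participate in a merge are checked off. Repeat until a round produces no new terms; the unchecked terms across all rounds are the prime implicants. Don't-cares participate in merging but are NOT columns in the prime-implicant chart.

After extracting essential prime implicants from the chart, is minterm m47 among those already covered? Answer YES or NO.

[col 0] 000001*, 000101*, 000111*, 001000, 001111*, 010010, 100000*, 100110*, 100111*, 101001, 101111*, 110000*, 110101, 111000*, 111111*
[col 1] -00111*, -01111*, 00-111*, 000-01, 0001-1, 1-0000, 1-1111, 10-111*, 10011-, 11-000
[col 2] -0-111
Prime implicants: -0-111, 000-01, 0001-1, 001000, 010010, 1-0000, 1-1111, 10011-, 101001, 11-000, 110101
PI chart (minterm → PIs covering it):
  5 | 000-01,0001-1
  8 | 001000  (sole → essential)
  15 | -0-111  (sole → essential)
  18 | 010010  (sole → essential)
  32 | 1-0000  (sole → essential)
  38 | 10011-  (sole → essential)
  41 | 101001  (sole → essential)
  47 | -0-111,1-1111
  48 | 1-0000,11-000
  53 | 110101  (sole → essential)
  56 | 11-000  (sole → essential)
  63 | 1-1111  (sole → essential)
Essential prime implicants: -0-111, 001000, 010010, 1-0000, 1-1111, 10011-, 101001, 11-000, 110101

YES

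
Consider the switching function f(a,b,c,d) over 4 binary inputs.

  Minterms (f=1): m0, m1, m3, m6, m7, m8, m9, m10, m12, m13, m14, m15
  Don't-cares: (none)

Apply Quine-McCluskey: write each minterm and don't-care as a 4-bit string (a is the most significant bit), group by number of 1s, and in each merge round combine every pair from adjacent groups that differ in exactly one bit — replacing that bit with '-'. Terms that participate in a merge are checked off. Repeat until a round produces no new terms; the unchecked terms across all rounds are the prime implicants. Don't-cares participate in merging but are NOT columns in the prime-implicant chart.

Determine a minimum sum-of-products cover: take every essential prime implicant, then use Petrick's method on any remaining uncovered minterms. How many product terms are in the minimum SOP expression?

5

size-2^0 implicants → 0000(✓)  0001(✓)  0011(✓)  0110(✓)  0111(✓)  1000(✓)  1001(✓)  1010(✓)  1100(✓)  1101(✓)  1110(✓)  1111(✓)
size-2^1 implicants → -000(✓)  -001(✓)  -110(✓)  -111(✓)  0-11  00-1  000-(✓)  011-(✓)  1-00(✓)  1-01(✓)  1-10(✓)  10-0(✓)  100-(✓)  11-0(✓)  11-1(✓)  110-(✓)  111-(✓)
size-2^2 implicants → -00-  -11-  1--0  1-0-  11--
Unchecked terms (primes): -00-, -11-, 0-11, 00-1, 1--0, 1-0-, 11--
Minterm coverage:
  m0 ⊆ -00- [E]
  m1 ⊆ -00-,00-1
  m3 ⊆ 0-11,00-1
  m6 ⊆ -11- [E]
  m7 ⊆ -11-,0-11
  m8 ⊆ -00-,1--0,1-0-
  m9 ⊆ -00-,1-0-
  m10 ⊆ 1--0 [E]
  m12 ⊆ 1--0,1-0-,11--
  m13 ⊆ 1-0-,11--
  m14 ⊆ -11-,1--0,11--
  m15 ⊆ -11-,11--
E = {-00-, -11-, 1--0}
Petrick residual → 0-11, 1-0-
Cover = b'c' + bc + a'cd + ad' + ac'  |cover|=5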